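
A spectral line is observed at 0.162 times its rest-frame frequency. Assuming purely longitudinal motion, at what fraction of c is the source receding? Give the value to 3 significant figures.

β ≈ 0.949

f_obs/f_src = √((1−β)/(1+β)) = 0.162  ⇒  (1−β)/(1+β) = 0.026244
β = |1 − D²|/(1 + D²) = |1 − 0.026244|/(1 + 0.026244) = 0.949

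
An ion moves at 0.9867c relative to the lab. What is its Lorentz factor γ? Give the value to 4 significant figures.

γ = 1/√(1 − β²) = 1/√(1 − 0.9867²) = 1/√(0.0264231) = 6.152

γ ≈ 6.152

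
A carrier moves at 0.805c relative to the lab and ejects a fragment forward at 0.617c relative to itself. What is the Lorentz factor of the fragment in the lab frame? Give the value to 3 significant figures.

γ ≈ 3.21

u_lab = (0.617 + 0.805)/(1 + 0.617×0.805) = 1.422/1.49669 = 0.950100
γ = 1/√(1 − 0.950100²) = 3.21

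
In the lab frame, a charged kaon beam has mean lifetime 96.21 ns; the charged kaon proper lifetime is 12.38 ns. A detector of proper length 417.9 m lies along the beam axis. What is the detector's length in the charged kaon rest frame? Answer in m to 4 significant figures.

Time dilation ⇒ γ = Δt/τ₀ = 96.21/12.38 = 7.77141
Length contraction: L = L₀/γ = 417.9/7.77141 = 53.77 m

L ≈ 53.77 m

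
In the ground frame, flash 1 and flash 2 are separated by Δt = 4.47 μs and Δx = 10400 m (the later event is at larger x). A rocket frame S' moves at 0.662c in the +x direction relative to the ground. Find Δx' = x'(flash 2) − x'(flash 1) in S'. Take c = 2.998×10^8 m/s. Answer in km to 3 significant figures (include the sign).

γ = 1/√(1 − 0.662²) = 1.3342
Δx' = γ(Δx − vΔt) = 1.3342 × (10400 m − 0.662×(2.998×10^8 m/s)×4.47×10^-6 s)
= 1.3342 × (9512.8 m) = 12.7 km

Δx' ≈ 12.7 km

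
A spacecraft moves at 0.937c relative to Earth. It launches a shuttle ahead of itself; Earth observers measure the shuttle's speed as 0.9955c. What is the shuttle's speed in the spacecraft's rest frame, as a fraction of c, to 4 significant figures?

u' ≈ 0.8703c

Inverse velocity addition: u' = (u − v)/(1 − uv/c²)
= (0.9955 − 0.937)/(1 − 0.9955×0.937) = 0.05850/0.0672165 = 0.8703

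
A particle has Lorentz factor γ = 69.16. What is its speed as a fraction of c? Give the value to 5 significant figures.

β = √(1 − 1/γ²) = √(1 − 1/69.16²) = √(0.9997909) = 0.99990

β ≈ 0.99990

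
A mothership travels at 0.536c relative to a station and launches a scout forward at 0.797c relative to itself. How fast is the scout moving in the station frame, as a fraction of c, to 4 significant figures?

u ≈ 0.9340c

Compose boost 2: (0.797 + 0.536)/(1 + 0.797×0.536) = 1.333/1.42719 = 0.9340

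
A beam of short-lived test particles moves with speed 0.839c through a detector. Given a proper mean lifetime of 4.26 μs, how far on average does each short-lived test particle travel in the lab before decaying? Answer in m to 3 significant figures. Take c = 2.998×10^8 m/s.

d ≈ 1970 m

γ = 1/√(1 − 0.839²) = 1.8378
Dilated lifetime: Δt = γτ₀ = 1.8378 × 4.26 μs = 7.8290 μs
d = vΔt = 0.839c × 7.8290 μs = 2.5153×10^8 m/s × 7.8290×10^-6 s = 1970 m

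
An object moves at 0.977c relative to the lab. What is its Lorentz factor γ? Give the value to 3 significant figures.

γ ≈ 4.69

γ = 1/√(1 − β²) = 1/√(1 − 0.977²) = 1/√(0.045471) = 4.69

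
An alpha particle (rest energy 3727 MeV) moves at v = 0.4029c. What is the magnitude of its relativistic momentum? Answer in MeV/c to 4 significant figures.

p ≈ 1641 MeV/c

γ = 1/√(1 − 0.4029²) = 1.09260
p = γβm₀c = 1.09260 × 0.4029 × 3727 MeV/c = 1641 MeV/c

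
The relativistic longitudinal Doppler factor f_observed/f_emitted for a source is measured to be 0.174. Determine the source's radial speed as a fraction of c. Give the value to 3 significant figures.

f_obs/f_src = √((1−β)/(1+β)) = 0.174  ⇒  (1−β)/(1+β) = 0.030276
β = |1 − D²|/(1 + D²) = |1 − 0.030276|/(1 + 0.030276) = 0.941

β ≈ 0.941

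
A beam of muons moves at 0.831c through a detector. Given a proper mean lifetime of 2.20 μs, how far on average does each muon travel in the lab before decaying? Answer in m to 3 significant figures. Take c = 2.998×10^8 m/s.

γ = 1/√(1 − 0.831²) = 1.7977
Dilated lifetime: Δt = γτ₀ = 1.7977 × 2.20 μs = 3.9549 μs
d = vΔt = 0.831c × 3.9549 μs = 2.4913×10^8 m/s × 3.9549×10^-6 s = 985 m

d ≈ 985 m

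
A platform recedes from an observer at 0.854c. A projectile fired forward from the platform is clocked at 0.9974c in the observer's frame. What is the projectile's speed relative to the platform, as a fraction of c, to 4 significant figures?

u' ≈ 0.9675c

Inverse velocity addition: u' = (u − v)/(1 − uv/c²)
= (0.9974 − 0.854)/(1 − 0.9974×0.854) = 0.1434/0.148220 = 0.9675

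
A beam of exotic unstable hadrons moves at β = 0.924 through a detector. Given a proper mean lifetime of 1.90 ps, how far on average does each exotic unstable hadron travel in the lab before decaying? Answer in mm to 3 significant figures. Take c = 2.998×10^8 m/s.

d ≈ 1.38 mm

γ = 1/√(1 − 0.924²) = 2.6151
Dilated lifetime: Δt = γτ₀ = 2.6151 × 1.90 ps = 4.9687 ps
d = vΔt = 0.924c × 4.9687 ps = 2.7702×10^8 m/s × 4.9687×10^-12 s = 1.38 mm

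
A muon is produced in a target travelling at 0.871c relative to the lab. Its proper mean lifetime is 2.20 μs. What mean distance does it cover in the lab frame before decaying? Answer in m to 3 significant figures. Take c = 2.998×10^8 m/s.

d ≈ 1170 m

γ = 1/√(1 − 0.871²) = 2.0355
Dilated lifetime: Δt = γτ₀ = 2.0355 × 2.20 μs = 4.4781 μs
d = vΔt = 0.871c × 4.4781 μs = 2.6113×10^8 m/s × 4.4781×10^-6 s = 1170 m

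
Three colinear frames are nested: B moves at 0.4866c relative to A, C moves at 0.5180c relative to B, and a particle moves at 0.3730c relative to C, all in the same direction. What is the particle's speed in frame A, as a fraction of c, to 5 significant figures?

u ≈ 0.90462c

Compose boost 2: (0.5180 + 0.4866)/(1 + 0.5180×0.4866) = 1.0046/1.252059 = 0.8023585
Compose boost 3: (0.3730 + 0.8023585)/(1 + 0.3730×0.8023585) = 1.175358/1.299280 = 0.90462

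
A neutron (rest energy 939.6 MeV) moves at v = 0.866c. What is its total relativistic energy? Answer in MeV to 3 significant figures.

γ = 1/√(1 − 0.866²) = 1.9998
E = γm₀c² = 1.9998 × 939.6 MeV = 1880 MeV

E ≈ 1880 MeV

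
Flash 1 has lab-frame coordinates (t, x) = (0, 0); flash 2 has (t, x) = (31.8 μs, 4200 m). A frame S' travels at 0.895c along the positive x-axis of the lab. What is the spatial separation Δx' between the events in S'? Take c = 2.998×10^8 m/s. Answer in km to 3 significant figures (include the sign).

Δx' ≈ -9.71 km

γ = 1/√(1 − 0.895²) = 2.2418
Δx' = γ(Δx − vΔt) = 2.2418 × (4200 m − 0.895×(2.998×10^8 m/s)×31.8×10^-6 s)
= 2.2418 × (-4332.6 m) = -9.71 km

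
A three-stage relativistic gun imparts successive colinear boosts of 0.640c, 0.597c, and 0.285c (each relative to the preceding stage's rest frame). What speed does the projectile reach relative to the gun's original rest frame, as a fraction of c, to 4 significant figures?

u ≈ 0.9402c

Compose boost 2: (0.597 + 0.640)/(1 + 0.597×0.640) = 1.237/1.38208 = 0.895028
Compose boost 3: (0.285 + 0.895028)/(1 + 0.285×0.895028) = 1.18003/1.25508 = 0.9402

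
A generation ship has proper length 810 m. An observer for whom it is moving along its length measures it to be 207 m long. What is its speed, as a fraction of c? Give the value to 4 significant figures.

β ≈ 0.9668

γ = L₀/L = 810/207 = 3.91304
β = √(1 − 1/γ²) = 0.9668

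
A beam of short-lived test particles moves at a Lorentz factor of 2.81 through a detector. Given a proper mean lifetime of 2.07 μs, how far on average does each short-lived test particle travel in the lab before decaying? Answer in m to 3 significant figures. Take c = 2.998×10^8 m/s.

β = √(1 − 1/γ²) = √(1 − 1/2.81²) = 0.93453
Dilated lifetime: Δt = γτ₀ = 2.81 × 2.07 μs = 5.8167 μs
d = vΔt = 0.93453c × 5.8167 μs = 2.8017×10^8 m/s × 5.8167×10^-6 s = 1630 m

d ≈ 1630 m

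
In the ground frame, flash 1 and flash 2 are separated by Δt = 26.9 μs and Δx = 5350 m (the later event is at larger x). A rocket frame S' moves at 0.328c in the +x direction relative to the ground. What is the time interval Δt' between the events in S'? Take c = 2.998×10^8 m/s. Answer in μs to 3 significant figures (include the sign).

γ = 1/√(1 − 0.328²) = 1.0586
Δt' = γ(Δt − vΔx/c²) = 1.0586 × (26.9 μs − 0.328×5350 m / (2.998×10^8 m/s))
= 1.0586 × (21.047 μs) = 22.3 μs

Δt' ≈ 22.3 μs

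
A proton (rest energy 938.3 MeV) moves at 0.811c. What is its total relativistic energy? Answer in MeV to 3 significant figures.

E ≈ 1600 MeV

γ = 1/√(1 − 0.811²) = 1.7093
E = γm₀c² = 1.7093 × 938.3 MeV = 1600 MeV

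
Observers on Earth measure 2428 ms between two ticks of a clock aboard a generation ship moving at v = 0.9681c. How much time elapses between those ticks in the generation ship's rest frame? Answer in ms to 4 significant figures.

γ = 1/√(1 − 0.9681²) = 3.99099
Proper time: τ₀ = Δt/γ = 2428/3.99099 = 608.4 ms

τ₀ ≈ 608.4 ms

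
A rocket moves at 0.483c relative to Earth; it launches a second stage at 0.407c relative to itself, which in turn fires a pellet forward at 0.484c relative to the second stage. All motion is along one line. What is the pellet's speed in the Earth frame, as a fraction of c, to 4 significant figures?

Compose boost 2: (0.407 + 0.483)/(1 + 0.407×0.483) = 0.8900/1.19658 = 0.743786
Compose boost 3: (0.484 + 0.743786)/(1 + 0.484×0.743786) = 1.22779/1.35999 = 0.9028

u ≈ 0.9028c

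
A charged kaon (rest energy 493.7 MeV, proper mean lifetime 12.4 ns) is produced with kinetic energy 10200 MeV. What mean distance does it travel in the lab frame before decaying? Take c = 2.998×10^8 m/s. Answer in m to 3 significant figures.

d ≈ 80.4 m

γ = 1 + K/(m₀c²) = 1 + 10200/493.7 = 21.660
β = √(1 − 1/γ²) = 0.99893
Dilated lifetime: γτ₀ = 21.660 × 12.4 ns = 268.59 ns
d = βc·γτ₀ = 0.99893 × (2.998×10^8 m/s) × 2.6859×10^-7 s = 80.4 m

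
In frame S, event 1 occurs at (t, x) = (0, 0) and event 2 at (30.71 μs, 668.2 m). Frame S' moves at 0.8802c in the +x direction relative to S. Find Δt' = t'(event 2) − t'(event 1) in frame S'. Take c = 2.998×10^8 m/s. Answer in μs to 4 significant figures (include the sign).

Δt' ≈ 60.57 μs

γ = 1/√(1 − 0.8802²) = 2.10702
Δt' = γ(Δt − vΔx/c²) = 2.10702 × (30.71 μs − 0.8802×668.2 m / (2.998×10^8 m/s))
= 2.10702 × (28.7482 μs) = 60.57 μs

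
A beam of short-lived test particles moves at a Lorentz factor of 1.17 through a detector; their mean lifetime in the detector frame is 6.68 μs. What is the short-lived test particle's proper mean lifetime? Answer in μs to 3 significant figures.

τ₀ ≈ 5.71 μs

γ = 1.17 (given)
Proper time: τ₀ = Δt/γ = 6.68/1.17 = 5.71 μs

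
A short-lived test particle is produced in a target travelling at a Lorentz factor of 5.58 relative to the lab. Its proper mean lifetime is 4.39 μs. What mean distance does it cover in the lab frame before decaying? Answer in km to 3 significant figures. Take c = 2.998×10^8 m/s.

β = √(1 − 1/γ²) = √(1 − 1/5.58²) = 0.98381
Dilated lifetime: Δt = γτ₀ = 5.58 × 4.39 μs = 24.496 μs
d = vΔt = 0.98381c × 24.496 μs = 2.9495×10^8 m/s × 2.4496×10^-5 s = 7.23 km

d ≈ 7.23 km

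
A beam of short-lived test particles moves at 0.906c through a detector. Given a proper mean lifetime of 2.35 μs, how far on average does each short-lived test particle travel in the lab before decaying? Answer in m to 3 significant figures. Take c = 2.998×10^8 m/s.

γ = 1/√(1 − 0.906²) = 2.3625
Dilated lifetime: Δt = γτ₀ = 2.3625 × 2.35 μs = 5.5519 μs
d = vΔt = 0.906c × 5.5519 μs = 2.7162×10^8 m/s × 5.5519×10^-6 s = 1510 m

d ≈ 1510 m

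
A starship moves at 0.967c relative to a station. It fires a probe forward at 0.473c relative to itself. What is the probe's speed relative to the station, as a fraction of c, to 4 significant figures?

u ≈ 0.9881c

Relativistic velocity addition: u = (u' + v)/(1 + u'v/c²)
= (0.473 + 0.967)/(1 + 0.473×0.967) = 1.440/1.45739 = 0.9881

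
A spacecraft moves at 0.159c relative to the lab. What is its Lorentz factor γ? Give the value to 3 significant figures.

γ = 1/√(1 − β²) = 1/√(1 − 0.159²) = 1/√(0.97472) = 1.01

γ ≈ 1.01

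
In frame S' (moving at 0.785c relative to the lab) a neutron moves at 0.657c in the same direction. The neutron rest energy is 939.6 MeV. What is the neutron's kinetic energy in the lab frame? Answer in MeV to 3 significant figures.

u_lab = (0.657 + 0.785)/(1 + 0.657×0.785) = 0.951347
γ = 1/√(1 − 0.951347²) = 3.2455
K = (γ − 1)m₀c² = (3.2455 − 1) × 939.6 = 2.2455 × 939.6 = 2110 MeV

K ≈ 2110 MeV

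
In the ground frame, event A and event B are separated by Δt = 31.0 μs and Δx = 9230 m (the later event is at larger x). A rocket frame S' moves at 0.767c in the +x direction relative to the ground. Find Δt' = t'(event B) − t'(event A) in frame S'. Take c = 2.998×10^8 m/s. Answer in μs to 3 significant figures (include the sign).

Δt' ≈ 11.5 μs

γ = 1/√(1 − 0.767²) = 1.5585
Δt' = γ(Δt − vΔx/c²) = 1.5585 × (31.0 μs − 0.767×9230 m / (2.998×10^8 m/s))
= 1.5585 × (7.3862 μs) = 11.5 μs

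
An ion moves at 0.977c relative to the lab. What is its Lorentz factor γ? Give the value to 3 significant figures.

γ = 1/√(1 − β²) = 1/√(1 − 0.977²) = 1/√(0.045471) = 4.69

γ ≈ 4.69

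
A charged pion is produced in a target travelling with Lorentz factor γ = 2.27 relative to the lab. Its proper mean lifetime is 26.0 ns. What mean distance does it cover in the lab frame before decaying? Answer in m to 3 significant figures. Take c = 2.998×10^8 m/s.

d ≈ 15.9 m

β = √(1 − 1/γ²) = √(1 − 1/2.27²) = 0.89774
Dilated lifetime: Δt = γτ₀ = 2.27 × 26.0 ns = 59.020 ns
d = vΔt = 0.89774c × 59.020 ns = 2.6914×10^8 m/s × 5.9020×10^-8 s = 15.9 m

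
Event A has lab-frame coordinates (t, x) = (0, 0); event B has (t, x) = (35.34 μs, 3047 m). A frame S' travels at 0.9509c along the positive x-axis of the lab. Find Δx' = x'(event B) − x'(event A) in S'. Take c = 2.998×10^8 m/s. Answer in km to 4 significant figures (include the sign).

γ = 1/√(1 − 0.9509²) = 3.23104
Δx' = γ(Δx − vΔt) = 3.23104 × (3047 m − 0.9509×(2.998×10^8 m/s)×35.34×10^-6 s)
= 3.23104 × (-7027.72 m) = -22.71 km

Δx' ≈ -22.71 km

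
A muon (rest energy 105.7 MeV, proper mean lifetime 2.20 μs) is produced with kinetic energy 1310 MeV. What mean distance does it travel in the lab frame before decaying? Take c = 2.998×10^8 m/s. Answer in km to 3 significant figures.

d ≈ 8.81 km

γ = 1 + K/(m₀c²) = 1 + 1310/105.7 = 13.394
β = √(1 − 1/γ²) = 0.99721
Dilated lifetime: γτ₀ = 13.394 × 2.20 μs = 29.466 μs
d = βc·γτ₀ = 0.99721 × (2.998×10^8 m/s) × 2.9466×10^-5 s = 8.81 km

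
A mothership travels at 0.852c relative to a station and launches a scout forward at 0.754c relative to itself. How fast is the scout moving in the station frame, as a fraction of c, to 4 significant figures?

u ≈ 0.9778c

Compose boost 2: (0.754 + 0.852)/(1 + 0.754×0.852) = 1.606/1.64241 = 0.9778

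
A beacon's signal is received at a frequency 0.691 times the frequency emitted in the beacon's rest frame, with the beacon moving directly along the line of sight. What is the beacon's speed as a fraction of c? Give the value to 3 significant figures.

β ≈ 0.354

f_obs/f_src = √((1−β)/(1+β)) = 0.691  ⇒  (1−β)/(1+β) = 0.47748
β = |1 − D²|/(1 + D²) = |1 − 0.47748|/(1 + 0.47748) = 0.354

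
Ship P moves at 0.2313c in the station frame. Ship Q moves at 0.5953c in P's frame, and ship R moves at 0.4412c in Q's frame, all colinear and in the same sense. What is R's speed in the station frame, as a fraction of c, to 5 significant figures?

Compose boost 2: (0.5953 + 0.2313)/(1 + 0.5953×0.2313) = 0.82660/1.137693 = 0.7265581
Compose boost 3: (0.4412 + 0.7265581)/(1 + 0.4412×0.7265581) = 1.167758/1.320557 = 0.88429

u ≈ 0.88429c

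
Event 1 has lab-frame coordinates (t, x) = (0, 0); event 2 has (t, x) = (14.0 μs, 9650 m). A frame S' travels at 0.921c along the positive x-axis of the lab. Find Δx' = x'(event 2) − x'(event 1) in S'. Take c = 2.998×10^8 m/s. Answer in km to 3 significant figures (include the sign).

Δx' ≈ 14.8 km

γ = 1/√(1 − 0.921²) = 2.5670
Δx' = γ(Δx − vΔt) = 2.5670 × (9650 m − 0.921×(2.998×10^8 m/s)×14.0×10^-6 s)
= 2.5670 × (5784.4 m) = 14.8 km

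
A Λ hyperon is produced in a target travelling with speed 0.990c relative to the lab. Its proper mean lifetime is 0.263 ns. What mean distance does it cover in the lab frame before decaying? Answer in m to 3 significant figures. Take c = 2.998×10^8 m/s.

γ = 1/√(1 − 0.990²) = 7.0888
Dilated lifetime: Δt = γτ₀ = 7.0888 × 0.263 ns = 1.8644 ns
d = vΔt = 0.990c × 1.8644 ns = 2.9680×10^8 m/s × 1.8644×10^-9 s = 0.553 m

d ≈ 0.553 m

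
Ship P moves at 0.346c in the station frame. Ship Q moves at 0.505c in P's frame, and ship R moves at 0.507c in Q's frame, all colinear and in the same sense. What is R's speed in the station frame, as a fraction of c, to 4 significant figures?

Compose boost 2: (0.505 + 0.346)/(1 + 0.505×0.346) = 0.8510/1.17473 = 0.724422
Compose boost 3: (0.507 + 0.724422)/(1 + 0.507×0.724422) = 1.23142/1.36728 = 0.9006

u ≈ 0.9006c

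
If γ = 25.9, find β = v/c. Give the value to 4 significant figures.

β ≈ 0.9993

β = √(1 − 1/γ²) = √(1 − 1/25.9²) = √(0.998509) = 0.9993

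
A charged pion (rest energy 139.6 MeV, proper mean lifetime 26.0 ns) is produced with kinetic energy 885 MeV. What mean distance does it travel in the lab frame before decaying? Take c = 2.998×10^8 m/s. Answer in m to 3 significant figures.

γ = 1 + K/(m₀c²) = 1 + 885/139.6 = 7.3395
β = √(1 − 1/γ²) = 0.99067
Dilated lifetime: γτ₀ = 7.3395 × 26.0 ns = 190.83 ns
d = βc·γτ₀ = 0.99067 × (2.998×10^8 m/s) × 1.9083×10^-7 s = 56.7 m

d ≈ 56.7 m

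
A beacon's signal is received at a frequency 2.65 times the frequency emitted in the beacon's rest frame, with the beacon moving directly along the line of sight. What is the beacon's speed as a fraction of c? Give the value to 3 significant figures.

f_obs/f_src = √((1+β)/(1−β)) = 2.65  ⇒  (1+β)/(1−β) = 7.0225
β = |1 − D²|/(1 + D²) = |1 − 7.0225|/(1 + 7.0225) = 0.751

β ≈ 0.751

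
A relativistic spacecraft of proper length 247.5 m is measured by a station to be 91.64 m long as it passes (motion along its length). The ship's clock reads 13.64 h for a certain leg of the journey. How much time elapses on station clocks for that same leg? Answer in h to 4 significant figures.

Length contraction ⇒ γ = L₀/L = 247.5/91.64 = 2.70079
Time dilation: Δt = γτ₀ = 2.70079 × 13.64 h = 36.84 h

Δt ≈ 36.84 h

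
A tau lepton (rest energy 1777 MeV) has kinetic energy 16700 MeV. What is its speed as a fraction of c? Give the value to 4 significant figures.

γ = 1 + K/(m₀c²) = 1 + 16700/1777 = 10.3979
β = √(1 − 1/γ²) = 0.9954

β ≈ 0.9954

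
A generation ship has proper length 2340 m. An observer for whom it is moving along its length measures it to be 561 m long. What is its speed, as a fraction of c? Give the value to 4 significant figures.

γ = L₀/L = 2340/561 = 4.17112
β = √(1 − 1/γ²) = 0.9708

β ≈ 0.9708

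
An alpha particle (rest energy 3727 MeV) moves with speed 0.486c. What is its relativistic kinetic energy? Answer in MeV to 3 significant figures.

K ≈ 538 MeV

γ = 1/√(1 − 0.486²) = 1.1442
K = (γ − 1)m₀c² = (1.1442 − 1) × 3727 MeV = 0.14422 × 3727 MeV = 538 MeV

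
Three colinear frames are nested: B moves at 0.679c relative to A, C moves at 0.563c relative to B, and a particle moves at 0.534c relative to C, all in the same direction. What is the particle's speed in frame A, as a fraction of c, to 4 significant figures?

u ≈ 0.9680c

Compose boost 2: (0.563 + 0.679)/(1 + 0.563×0.679) = 1.242/1.38228 = 0.898517
Compose boost 3: (0.534 + 0.898517)/(1 + 0.534×0.898517) = 1.43252/1.47981 = 0.9680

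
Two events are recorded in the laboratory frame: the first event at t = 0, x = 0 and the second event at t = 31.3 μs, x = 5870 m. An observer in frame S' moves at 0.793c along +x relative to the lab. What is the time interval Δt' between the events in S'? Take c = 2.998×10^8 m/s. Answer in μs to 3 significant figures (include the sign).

γ = 1/√(1 − 0.793²) = 1.6414
Δt' = γ(Δt − vΔx/c²) = 1.6414 × (31.3 μs − 0.793×5870 m / (2.998×10^8 m/s))
= 1.6414 × (15.773 μs) = 25.9 μs

Δt' ≈ 25.9 μs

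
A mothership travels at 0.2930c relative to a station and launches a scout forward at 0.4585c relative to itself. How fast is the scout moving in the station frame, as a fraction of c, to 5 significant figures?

Compose boost 2: (0.4585 + 0.2930)/(1 + 0.4585×0.2930) = 0.75150/1.134340 = 0.66250

u ≈ 0.66250c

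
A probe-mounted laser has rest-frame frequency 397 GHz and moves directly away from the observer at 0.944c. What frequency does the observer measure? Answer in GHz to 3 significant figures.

Relativistic Doppler: f_obs = f_src √((1−β)/(1+β))
= 397 × √(0.056000/1.9440) = 397 × 0.16973 = 67.4 GHz

f_obs ≈ 67.4 GHz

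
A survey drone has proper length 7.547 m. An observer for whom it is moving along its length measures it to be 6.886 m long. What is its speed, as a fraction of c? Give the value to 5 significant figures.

β ≈ 0.40927

γ = L₀/L = 7.547/6.886 = 1.095992
β = √(1 − 1/γ²) = 0.40927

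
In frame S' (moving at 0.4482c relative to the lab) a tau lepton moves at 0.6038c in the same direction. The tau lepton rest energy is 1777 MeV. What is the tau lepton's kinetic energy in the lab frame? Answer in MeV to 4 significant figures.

u_lab = (0.6038 + 0.4482)/(1 + 0.6038×0.4482) = 0.8279402
γ = 1/√(1 − 0.8279402²) = 1.78311
K = (γ − 1)m₀c² = (1.78311 − 1) × 1777 = 0.783115 × 1777 = 1392 MeV

K ≈ 1392 MeV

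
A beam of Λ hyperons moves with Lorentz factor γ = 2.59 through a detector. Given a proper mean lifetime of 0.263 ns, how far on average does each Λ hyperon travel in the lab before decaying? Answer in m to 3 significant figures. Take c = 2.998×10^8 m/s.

d ≈ 0.188 m

β = √(1 − 1/γ²) = √(1 − 1/2.59²) = 0.92246
Dilated lifetime: Δt = γτ₀ = 2.59 × 0.263 ns = 0.68117 ns
d = vΔt = 0.92246c × 0.68117 ns = 2.7655×10^8 m/s × 6.8117×10^-10 s = 0.188 m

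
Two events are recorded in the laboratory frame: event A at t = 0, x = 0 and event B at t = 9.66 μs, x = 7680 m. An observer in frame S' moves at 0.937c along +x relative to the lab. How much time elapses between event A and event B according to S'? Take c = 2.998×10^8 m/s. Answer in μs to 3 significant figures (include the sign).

Δt' ≈ -41.1 μs

γ = 1/√(1 − 0.937²) = 2.8626
Δt' = γ(Δt − vΔx/c²) = 2.8626 × (9.66 μs − 0.937×7680 m / (2.998×10^8 m/s))
= 2.8626 × (-14.343 μs) = -41.1 μs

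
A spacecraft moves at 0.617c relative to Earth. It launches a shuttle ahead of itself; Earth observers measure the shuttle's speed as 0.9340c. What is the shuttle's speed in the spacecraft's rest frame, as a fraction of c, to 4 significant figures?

u' ≈ 0.7481c

Inverse velocity addition: u' = (u − v)/(1 − uv/c²)
= (0.9340 − 0.617)/(1 − 0.9340×0.617) = 0.3170/0.423722 = 0.7481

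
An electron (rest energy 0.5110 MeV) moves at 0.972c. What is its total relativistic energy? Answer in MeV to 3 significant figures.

E ≈ 2.17 MeV

γ = 1/√(1 − 0.972²) = 4.2557
E = γm₀c² = 4.2557 × 0.5110 MeV = 2.17 MeV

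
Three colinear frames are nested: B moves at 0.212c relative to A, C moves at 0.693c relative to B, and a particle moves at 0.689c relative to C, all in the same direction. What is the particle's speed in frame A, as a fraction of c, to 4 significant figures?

Compose boost 2: (0.693 + 0.212)/(1 + 0.693×0.212) = 0.9050/1.14692 = 0.789073
Compose boost 3: (0.689 + 0.789073)/(1 + 0.689×0.789073) = 1.47807/1.54367 = 0.9575

u ≈ 0.9575c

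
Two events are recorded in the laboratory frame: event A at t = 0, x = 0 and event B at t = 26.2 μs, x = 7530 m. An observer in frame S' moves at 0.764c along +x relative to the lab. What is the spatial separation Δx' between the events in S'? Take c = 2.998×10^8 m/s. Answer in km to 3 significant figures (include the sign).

γ = 1/√(1 − 0.764²) = 1.5499
Δx' = γ(Δx − vΔt) = 1.5499 × (7530 m − 0.764×(2.998×10^8 m/s)×26.2×10^-6 s)
= 1.5499 × (1529.0 m) = 2.37 km

Δx' ≈ 2.37 km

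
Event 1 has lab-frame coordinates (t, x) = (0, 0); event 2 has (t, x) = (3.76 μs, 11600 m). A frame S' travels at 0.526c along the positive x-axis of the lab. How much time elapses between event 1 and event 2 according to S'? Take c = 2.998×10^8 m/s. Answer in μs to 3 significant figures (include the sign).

γ = 1/√(1 − 0.526²) = 1.1758
Δt' = γ(Δt − vΔx/c²) = 1.1758 × (3.76 μs − 0.526×11600 m / (2.998×10^8 m/s))
= 1.1758 × (-16.592 μs) = -19.5 μs

Δt' ≈ -19.5 μs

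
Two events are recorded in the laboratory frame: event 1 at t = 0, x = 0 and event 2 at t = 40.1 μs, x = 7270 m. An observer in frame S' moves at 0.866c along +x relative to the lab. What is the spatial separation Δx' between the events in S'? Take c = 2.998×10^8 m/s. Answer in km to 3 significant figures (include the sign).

Δx' ≈ -6.28 km

γ = 1/√(1 − 0.866²) = 1.9998
Δx' = γ(Δx − vΔt) = 1.9998 × (7270 m − 0.866×(2.998×10^8 m/s)×40.1×10^-6 s)
= 1.9998 × (-3141.0 m) = -6.28 km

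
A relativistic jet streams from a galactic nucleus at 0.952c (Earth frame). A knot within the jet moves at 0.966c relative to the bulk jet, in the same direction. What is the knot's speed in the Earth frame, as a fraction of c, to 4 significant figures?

u ≈ 0.9991c

Relativistic velocity addition: u = (u' + v)/(1 + u'v/c²)
= (0.966 + 0.952)/(1 + 0.966×0.952) = 1.918/1.91963 = 0.9991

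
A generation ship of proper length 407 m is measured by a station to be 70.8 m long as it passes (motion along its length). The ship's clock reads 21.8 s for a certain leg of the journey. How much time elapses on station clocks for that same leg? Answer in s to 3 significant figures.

Δt ≈ 125 s

Length contraction ⇒ γ = L₀/L = 407/70.8 = 5.7486
Time dilation: Δt = γτ₀ = 5.7486 × 21.8 s = 125 s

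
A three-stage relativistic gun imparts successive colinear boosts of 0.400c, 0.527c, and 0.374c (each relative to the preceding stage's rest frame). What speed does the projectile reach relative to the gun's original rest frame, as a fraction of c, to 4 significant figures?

Compose boost 2: (0.527 + 0.400)/(1 + 0.527×0.400) = 0.9270/1.21080 = 0.765610
Compose boost 3: (0.374 + 0.765610)/(1 + 0.374×0.765610) = 1.13961/1.28634 = 0.8859

u ≈ 0.8859c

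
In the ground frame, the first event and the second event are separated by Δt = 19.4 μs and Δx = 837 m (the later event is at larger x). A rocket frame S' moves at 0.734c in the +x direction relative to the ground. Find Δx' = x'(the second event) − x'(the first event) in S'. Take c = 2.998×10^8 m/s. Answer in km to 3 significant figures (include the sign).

Δx' ≈ -5.05 km

γ = 1/√(1 − 0.734²) = 1.4724
Δx' = γ(Δx − vΔt) = 1.4724 × (837 m − 0.734×(2.998×10^8 m/s)×19.4×10^-6 s)
= 1.4724 × (-3432.0 m) = -5.05 km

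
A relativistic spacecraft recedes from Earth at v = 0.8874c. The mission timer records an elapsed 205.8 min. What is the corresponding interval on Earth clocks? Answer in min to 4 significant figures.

Δt ≈ 446.4 min

γ = 1/√(1 − 0.8874²) = 2.16920
Time dilation: Δt = γτ₀ = 2.16920 × 205.8 min = 446.4 min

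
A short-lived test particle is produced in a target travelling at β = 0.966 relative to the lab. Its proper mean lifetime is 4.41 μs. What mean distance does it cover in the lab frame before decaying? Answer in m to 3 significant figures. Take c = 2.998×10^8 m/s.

γ = 1/√(1 − 0.966²) = 3.8678
Dilated lifetime: Δt = γτ₀ = 3.8678 × 4.41 μs = 17.057 μs
d = vΔt = 0.966c × 17.057 μs = 2.8961×10^8 m/s × 1.7057×10^-5 s = 4940 m

d ≈ 4940 m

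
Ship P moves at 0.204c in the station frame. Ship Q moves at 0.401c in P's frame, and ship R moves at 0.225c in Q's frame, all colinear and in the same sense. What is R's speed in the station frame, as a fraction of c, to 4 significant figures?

Compose boost 2: (0.401 + 0.204)/(1 + 0.401×0.204) = 0.6050/1.08180 = 0.559251
Compose boost 3: (0.225 + 0.559251)/(1 + 0.225×0.559251) = 0.784251/1.12583 = 0.6966

u ≈ 0.6966c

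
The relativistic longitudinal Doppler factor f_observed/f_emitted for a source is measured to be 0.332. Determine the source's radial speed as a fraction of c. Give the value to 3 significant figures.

f_obs/f_src = √((1−β)/(1+β)) = 0.332  ⇒  (1−β)/(1+β) = 0.11022
β = |1 − D²|/(1 + D²) = |1 − 0.11022|/(1 + 0.11022) = 0.801

β ≈ 0.801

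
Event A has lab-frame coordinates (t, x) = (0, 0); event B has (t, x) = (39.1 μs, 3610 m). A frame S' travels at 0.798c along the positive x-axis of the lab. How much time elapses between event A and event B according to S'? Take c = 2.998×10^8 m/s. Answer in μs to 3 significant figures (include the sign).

γ = 1/√(1 − 0.798²) = 1.6593
Δt' = γ(Δt − vΔx/c²) = 1.6593 × (39.1 μs − 0.798×3610 m / (2.998×10^8 m/s))
= 1.6593 × (29.491 μs) = 48.9 μs

Δt' ≈ 48.9 μs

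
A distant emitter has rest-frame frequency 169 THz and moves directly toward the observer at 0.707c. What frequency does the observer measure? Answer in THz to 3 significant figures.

f_obs ≈ 408 THz

Relativistic Doppler: f_obs = f_src √((1+β)/(1−β))
= 169 × √(1.7070/0.29300) = 169 × 2.4137 = 408 THz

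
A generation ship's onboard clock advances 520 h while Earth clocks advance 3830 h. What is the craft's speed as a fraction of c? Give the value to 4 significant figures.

γ = Δt/τ₀ = 3830/520 = 7.36538
β = √(1 − 1/γ²) = √(1 − 1/7.36538²) = 0.9907

β ≈ 0.9907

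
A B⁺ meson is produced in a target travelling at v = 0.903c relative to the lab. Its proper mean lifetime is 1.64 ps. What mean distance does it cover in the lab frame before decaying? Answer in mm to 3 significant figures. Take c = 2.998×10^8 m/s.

γ = 1/√(1 − 0.903²) = 2.3275
Dilated lifetime: Δt = γτ₀ = 2.3275 × 1.64 ps = 3.8171 ps
d = vΔt = 0.903c × 3.8171 ps = 2.7072×10^8 m/s × 3.8171×10^-12 s = 1.03 mm

d ≈ 1.03 mm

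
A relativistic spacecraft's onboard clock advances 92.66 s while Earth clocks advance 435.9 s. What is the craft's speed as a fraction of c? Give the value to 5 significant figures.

γ = Δt/τ₀ = 435.9/92.66 = 4.704295
β = √(1 − 1/γ²) = √(1 − 1/4.704295²) = 0.97715

β ≈ 0.97715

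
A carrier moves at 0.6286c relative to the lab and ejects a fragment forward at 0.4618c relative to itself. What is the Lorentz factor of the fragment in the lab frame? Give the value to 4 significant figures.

u_lab = (0.4618 + 0.6286)/(1 + 0.4618×0.6286) = 1.0904/1.290287 = 0.8450830
γ = 1/√(1 − 0.8450830²) = 1.870

γ ≈ 1.870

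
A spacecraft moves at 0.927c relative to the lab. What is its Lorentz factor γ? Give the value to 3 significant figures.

γ = 1/√(1 − β²) = 1/√(1 − 0.927²) = 1/√(0.14067) = 2.67

γ ≈ 2.67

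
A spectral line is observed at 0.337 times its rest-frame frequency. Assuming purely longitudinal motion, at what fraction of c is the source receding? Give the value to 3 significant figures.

β ≈ 0.796

f_obs/f_src = √((1−β)/(1+β)) = 0.337  ⇒  (1−β)/(1+β) = 0.11357
β = |1 − D²|/(1 + D²) = |1 − 0.11357|/(1 + 0.11357) = 0.796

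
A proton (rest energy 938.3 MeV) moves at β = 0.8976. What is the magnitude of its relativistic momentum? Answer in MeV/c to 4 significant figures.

γ = 1/√(1 − 0.8976²) = 2.26855
p = γβm₀c = 2.26855 × 0.8976 × 938.3 MeV/c = 1911 MeV/c

p ≈ 1911 MeV/c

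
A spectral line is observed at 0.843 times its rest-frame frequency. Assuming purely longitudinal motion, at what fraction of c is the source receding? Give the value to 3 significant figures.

f_obs/f_src = √((1−β)/(1+β)) = 0.843  ⇒  (1−β)/(1+β) = 0.71065
β = |1 − D²|/(1 + D²) = |1 − 0.71065|/(1 + 0.71065) = 0.169

β ≈ 0.169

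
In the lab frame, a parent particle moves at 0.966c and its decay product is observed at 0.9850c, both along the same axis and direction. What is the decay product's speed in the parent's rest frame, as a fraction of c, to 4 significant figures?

Inverse velocity addition: u' = (u − v)/(1 − uv/c²)
= (0.9850 − 0.966)/(1 − 0.9850×0.966) = 0.01900/0.0484900 = 0.3918

u' ≈ 0.3918c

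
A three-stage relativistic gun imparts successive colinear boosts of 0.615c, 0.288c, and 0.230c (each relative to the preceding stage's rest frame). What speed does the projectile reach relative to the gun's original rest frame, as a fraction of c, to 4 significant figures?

Compose boost 2: (0.288 + 0.615)/(1 + 0.288×0.615) = 0.9030/1.17712 = 0.767127
Compose boost 3: (0.230 + 0.767127)/(1 + 0.230×0.767127) = 0.997127/1.17644 = 0.8476

u ≈ 0.8476c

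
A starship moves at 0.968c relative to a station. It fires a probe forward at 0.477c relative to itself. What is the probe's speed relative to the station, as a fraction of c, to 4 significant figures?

Relativistic velocity addition: u = (u' + v)/(1 + u'v/c²)
= (0.477 + 0.968)/(1 + 0.477×0.968) = 1.445/1.46174 = 0.9886

u ≈ 0.9886c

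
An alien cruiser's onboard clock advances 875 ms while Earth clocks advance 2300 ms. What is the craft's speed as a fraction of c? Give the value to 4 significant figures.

β ≈ 0.9248

γ = Δt/τ₀ = 2300/875 = 2.62857
β = √(1 − 1/γ²) = √(1 − 1/2.62857²) = 0.9248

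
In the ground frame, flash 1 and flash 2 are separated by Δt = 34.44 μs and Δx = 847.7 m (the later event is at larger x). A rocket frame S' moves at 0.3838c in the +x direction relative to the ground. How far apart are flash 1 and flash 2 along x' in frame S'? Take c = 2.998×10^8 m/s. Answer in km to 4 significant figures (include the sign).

Δx' ≈ -3.373 km

γ = 1/√(1 − 0.3838²) = 1.08294
Δx' = γ(Δx − vΔt) = 1.08294 × (847.7 m − 0.3838×(2.998×10^8 m/s)×34.44×10^-6 s)
= 1.08294 × (-3115.08 m) = -3.373 km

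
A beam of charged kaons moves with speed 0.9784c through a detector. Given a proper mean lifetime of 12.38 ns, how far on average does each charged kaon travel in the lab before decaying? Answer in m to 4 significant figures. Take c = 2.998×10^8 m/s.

d ≈ 17.57 m

γ = 1/√(1 − 0.9784²) = 4.83745
Dilated lifetime: Δt = γτ₀ = 4.83745 × 12.38 ns = 59.8876 ns
d = vΔt = 0.9784c × 59.8876 ns = 2.93324×10^8 m/s × 5.98876×10^-8 s = 17.57 m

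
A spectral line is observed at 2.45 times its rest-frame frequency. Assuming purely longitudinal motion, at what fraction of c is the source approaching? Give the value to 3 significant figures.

f_obs/f_src = √((1+β)/(1−β)) = 2.45  ⇒  (1+β)/(1−β) = 6.0025
β = |1 − D²|/(1 + D²) = |1 − 6.0025|/(1 + 6.0025) = 0.714

β ≈ 0.714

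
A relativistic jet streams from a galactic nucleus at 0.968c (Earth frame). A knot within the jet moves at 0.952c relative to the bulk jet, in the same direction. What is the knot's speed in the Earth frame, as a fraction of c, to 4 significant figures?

Relativistic velocity addition: u = (u' + v)/(1 + u'v/c²)
= (0.952 + 0.968)/(1 + 0.952×0.968) = 1.920/1.92154 = 0.9992

u ≈ 0.9992c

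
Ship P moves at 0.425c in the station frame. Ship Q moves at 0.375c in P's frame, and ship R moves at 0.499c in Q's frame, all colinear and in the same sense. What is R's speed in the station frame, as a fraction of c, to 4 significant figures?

u ≈ 0.8845c

Compose boost 2: (0.375 + 0.425)/(1 + 0.375×0.425) = 0.8000/1.15938 = 0.690027
Compose boost 3: (0.499 + 0.690027)/(1 + 0.499×0.690027) = 1.18903/1.34432 = 0.8845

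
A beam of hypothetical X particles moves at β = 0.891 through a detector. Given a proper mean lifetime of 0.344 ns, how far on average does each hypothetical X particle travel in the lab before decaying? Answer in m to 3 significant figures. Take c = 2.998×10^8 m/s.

d ≈ 0.202 m

γ = 1/√(1 − 0.891²) = 2.2026
Dilated lifetime: Δt = γτ₀ = 2.2026 × 0.344 ns = 0.75770 ns
d = vΔt = 0.891c × 0.75770 ns = 2.6712×10^8 m/s × 7.5770×10^-10 s = 0.202 m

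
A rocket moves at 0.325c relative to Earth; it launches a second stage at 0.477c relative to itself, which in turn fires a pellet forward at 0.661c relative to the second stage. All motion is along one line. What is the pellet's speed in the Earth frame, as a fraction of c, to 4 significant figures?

u ≈ 0.9290c

Compose boost 2: (0.477 + 0.325)/(1 + 0.477×0.325) = 0.8020/1.15502 = 0.694357
Compose boost 3: (0.661 + 0.694357)/(1 + 0.661×0.694357) = 1.35536/1.45897 = 0.9290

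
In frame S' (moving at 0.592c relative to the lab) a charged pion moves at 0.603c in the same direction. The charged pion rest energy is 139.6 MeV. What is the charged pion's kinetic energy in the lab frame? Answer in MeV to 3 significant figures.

u_lab = (0.603 + 0.592)/(1 + 0.603×0.592) = 0.880635
γ = 1/√(1 − 0.880635²) = 2.1106
K = (γ − 1)m₀c² = (2.1106 − 1) × 139.6 = 1.1106 × 139.6 = 155 MeV

K ≈ 155 MeV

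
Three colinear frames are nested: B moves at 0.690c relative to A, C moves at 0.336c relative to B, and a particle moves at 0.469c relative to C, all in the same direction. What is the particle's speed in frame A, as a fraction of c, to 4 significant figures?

Compose boost 2: (0.336 + 0.690)/(1 + 0.336×0.690) = 1.026/1.23184 = 0.832900
Compose boost 3: (0.469 + 0.832900)/(1 + 0.469×0.832900) = 1.30190/1.39063 = 0.9362

u ≈ 0.9362c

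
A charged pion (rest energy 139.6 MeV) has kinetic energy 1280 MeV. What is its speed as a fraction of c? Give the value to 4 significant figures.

β ≈ 0.9952

γ = 1 + K/(m₀c²) = 1 + 1280/139.6 = 10.1691
β = √(1 − 1/γ²) = 0.9952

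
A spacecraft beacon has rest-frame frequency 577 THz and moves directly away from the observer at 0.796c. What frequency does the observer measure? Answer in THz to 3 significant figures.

f_obs ≈ 194 THz

Relativistic Doppler: f_obs = f_src √((1−β)/(1+β))
= 577 × √(0.20400/1.7960) = 577 × 0.33702 = 194 THz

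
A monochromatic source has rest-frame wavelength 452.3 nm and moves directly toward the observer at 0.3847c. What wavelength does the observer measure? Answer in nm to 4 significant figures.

λ_obs ≈ 301.5 nm

Relativistic Doppler: λ_obs = λ_src √((1−β)/(1+β))
= 452.3 × √(0.615300/1.38470) = 452.3 × 0.666600 = 301.5 nm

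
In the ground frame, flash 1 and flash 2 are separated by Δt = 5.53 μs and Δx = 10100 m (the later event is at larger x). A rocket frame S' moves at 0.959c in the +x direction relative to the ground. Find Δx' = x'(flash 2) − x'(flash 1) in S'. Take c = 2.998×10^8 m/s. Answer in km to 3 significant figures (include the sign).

γ = 1/√(1 − 0.959²) = 3.5285
Δx' = γ(Δx − vΔt) = 3.5285 × (10100 m − 0.959×(2.998×10^8 m/s)×5.53×10^-6 s)
= 3.5285 × (8510.1 m) = 30.0 km

Δx' ≈ 30.0 km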